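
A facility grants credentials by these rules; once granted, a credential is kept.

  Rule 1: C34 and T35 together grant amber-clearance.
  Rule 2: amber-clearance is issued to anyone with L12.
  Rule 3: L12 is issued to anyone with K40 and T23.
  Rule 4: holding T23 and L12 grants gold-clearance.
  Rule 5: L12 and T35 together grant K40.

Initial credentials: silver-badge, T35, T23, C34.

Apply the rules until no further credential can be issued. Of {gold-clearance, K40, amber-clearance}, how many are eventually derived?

Holding C34 and T35 grants amber-clearance (Rule 1).
gold-clearance would need T23 and L12 (Rule 4), but L12 is never granted.
K40 would need L12 and T35 (Rule 5), but L12 is never granted.
amber-clearance: reached.
Reached: amber-clearance — 1 of the 3.

1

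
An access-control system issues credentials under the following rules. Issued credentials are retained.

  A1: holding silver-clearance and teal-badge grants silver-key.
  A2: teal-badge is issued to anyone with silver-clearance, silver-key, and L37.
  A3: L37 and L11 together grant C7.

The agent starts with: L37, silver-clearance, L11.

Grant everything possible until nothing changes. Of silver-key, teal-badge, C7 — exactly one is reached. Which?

Holding L37 and L11 grants C7 (A3).
silver-key would need silver-clearance and teal-badge (A1), but teal-badge is never granted. teal-badge would need silver-clearance, silver-key, and L37 (A2), but silver-key is never granted.

C7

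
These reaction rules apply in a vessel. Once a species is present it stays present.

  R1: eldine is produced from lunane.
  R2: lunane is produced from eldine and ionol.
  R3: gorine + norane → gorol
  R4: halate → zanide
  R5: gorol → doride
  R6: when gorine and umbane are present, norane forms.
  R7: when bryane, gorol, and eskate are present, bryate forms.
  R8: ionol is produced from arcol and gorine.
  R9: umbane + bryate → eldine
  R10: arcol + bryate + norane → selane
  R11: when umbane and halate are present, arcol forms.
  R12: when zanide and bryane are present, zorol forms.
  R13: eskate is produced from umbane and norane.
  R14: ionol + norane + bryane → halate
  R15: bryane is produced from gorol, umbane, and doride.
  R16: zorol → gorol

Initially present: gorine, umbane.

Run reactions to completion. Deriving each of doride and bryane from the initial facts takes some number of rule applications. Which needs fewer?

doride

doride: gorine and umbane present → norane forms (R6). gorine and norane present → gorol forms (R3). gorol present → doride forms (R5). [3 rule applications]
bryane: gorine and umbane present → norane forms (R6). gorine and norane present → gorol forms (R3). gorol present → doride forms (R5). gorol, umbane, and doride present → bryane forms (R15). [4 rule applications]
doride needs fewer.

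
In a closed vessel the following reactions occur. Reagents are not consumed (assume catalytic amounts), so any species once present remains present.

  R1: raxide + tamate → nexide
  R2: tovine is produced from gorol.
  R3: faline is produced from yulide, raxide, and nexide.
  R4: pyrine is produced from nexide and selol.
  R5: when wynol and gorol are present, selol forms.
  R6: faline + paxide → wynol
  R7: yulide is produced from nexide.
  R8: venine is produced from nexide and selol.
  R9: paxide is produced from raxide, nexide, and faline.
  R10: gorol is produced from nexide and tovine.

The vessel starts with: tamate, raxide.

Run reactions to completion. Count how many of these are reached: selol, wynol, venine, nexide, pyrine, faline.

3

raxide and tamate present → nexide forms (R1).
nexide present → yulide forms (R7).
yulide, raxide, and nexide present → faline forms (R3).
raxide, nexide, and faline present → paxide forms (R9).
faline and paxide present → wynol forms (R6).
selol would need wynol and gorol (R5), but gorol never forms.
wynol: reached.
venine would need nexide and selol (R8), but selol never forms.
nexide: reached.
pyrine would need nexide and selol (R4), but selol never forms.
faline: reached.
Reached: wynol, nexide, and faline — 3 of the 6.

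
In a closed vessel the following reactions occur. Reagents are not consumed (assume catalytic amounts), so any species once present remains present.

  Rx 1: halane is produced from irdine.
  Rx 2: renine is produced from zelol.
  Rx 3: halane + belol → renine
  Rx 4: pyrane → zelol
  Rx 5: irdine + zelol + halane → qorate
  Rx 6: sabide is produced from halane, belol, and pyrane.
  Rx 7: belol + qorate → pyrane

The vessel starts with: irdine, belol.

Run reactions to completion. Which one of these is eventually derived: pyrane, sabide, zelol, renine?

irdine present → halane forms (Rx 1).
halane and belol present → renine forms (Rx 3).
pyrane would need belol and qorate (Rx 7), but qorate never forms. sabide would need halane, belol, and pyrane (Rx 6), but pyrane never forms. zelol would need pyrane (Rx 4), but pyrane never forms.

renine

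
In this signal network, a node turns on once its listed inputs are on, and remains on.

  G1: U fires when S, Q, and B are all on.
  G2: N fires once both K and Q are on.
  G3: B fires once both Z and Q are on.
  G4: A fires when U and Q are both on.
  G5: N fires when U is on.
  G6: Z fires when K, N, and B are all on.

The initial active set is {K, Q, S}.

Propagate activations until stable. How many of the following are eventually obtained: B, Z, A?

B would need Z and Q (G3), but Z never turns on.
Z would need K, N, and B (G6), but B never turns on.
A would need U and Q (G4), but U never turns on.
None of the 3 are reached.

0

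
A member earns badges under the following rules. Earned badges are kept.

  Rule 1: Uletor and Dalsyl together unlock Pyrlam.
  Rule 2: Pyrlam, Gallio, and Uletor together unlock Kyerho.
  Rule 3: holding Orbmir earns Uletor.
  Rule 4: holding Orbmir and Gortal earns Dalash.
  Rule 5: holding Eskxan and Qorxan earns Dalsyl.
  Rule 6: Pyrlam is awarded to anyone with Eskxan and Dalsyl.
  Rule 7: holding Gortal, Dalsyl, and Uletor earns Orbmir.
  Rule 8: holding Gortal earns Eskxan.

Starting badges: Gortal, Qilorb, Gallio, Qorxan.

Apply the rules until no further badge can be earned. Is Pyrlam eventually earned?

Yes

With Gortal, Eskxan is earned (Rule 8).
With Eskxan and Qorxan, Dalsyl is earned (Rule 5).
With Eskxan and Dalsyl, Pyrlam is earned (Rule 6).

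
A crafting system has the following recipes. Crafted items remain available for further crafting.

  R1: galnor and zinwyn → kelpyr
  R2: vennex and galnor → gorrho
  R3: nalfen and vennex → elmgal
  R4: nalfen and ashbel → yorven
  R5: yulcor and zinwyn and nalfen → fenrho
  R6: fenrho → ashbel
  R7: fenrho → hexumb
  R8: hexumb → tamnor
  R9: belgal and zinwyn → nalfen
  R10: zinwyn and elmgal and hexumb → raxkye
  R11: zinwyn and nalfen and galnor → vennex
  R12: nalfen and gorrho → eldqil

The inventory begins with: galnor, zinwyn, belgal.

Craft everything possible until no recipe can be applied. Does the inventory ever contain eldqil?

belgal and zinwyn → nalfen (R9).
Using R11, zinwyn, nalfen, and galnor make vennex.
Using R2, vennex and galnor make gorrho.
Using R12, nalfen and gorrho make eldqil.

Yes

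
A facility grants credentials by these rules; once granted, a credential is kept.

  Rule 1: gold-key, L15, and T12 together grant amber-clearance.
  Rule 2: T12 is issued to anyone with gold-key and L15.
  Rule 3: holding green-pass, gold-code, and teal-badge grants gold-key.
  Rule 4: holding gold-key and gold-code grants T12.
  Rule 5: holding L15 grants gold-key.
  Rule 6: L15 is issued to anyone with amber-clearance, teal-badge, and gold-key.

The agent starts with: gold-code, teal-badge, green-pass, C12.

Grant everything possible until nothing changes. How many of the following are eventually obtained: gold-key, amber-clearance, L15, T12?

Holding green-pass, gold-code, and teal-badge grants gold-key (Rule 3).
Holding gold-key and gold-code grants T12 (Rule 4).
gold-key: reached.
amber-clearance would need gold-key, L15, and T12 (Rule 1), but L15 is never granted.
L15 would need amber-clearance, teal-badge, and gold-key (Rule 6), but amber-clearance is never granted.
T12: reached.
Reached: gold-key and T12 — 2 of the 4.

2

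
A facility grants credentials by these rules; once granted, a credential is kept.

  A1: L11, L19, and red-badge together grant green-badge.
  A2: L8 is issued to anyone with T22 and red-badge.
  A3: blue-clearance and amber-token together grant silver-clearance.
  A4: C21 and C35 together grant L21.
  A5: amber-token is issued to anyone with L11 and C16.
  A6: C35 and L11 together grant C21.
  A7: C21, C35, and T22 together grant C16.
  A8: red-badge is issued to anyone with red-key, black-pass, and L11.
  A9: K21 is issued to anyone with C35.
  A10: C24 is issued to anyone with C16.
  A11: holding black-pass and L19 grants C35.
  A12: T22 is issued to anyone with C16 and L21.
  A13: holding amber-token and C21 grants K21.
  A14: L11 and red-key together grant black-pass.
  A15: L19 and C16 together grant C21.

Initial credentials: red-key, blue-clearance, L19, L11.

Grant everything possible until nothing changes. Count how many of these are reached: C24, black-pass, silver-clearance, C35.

Holding L11 and red-key grants black-pass (A14).
Holding black-pass and L19 grants C35 (A11).
C24 would need C16 (A10), but C16 is never granted.
black-pass: reached.
silver-clearance would need blue-clearance and amber-token (A3), but amber-token is never granted.
C35: reached.
Reached: black-pass and C35 — 2 of the 4.

2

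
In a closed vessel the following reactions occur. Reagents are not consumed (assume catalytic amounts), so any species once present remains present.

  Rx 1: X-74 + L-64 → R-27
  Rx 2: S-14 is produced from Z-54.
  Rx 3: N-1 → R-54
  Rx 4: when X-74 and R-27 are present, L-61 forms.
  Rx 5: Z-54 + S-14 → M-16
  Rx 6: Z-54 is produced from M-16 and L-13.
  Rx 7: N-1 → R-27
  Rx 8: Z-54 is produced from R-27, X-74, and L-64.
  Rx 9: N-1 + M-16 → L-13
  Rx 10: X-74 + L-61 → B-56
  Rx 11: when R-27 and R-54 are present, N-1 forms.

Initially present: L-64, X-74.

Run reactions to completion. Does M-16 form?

X-74 and L-64 present → R-27 forms (Rx 1).
R-27, X-74, and L-64 present → Z-54 forms (Rx 8).
Z-54 present → S-14 forms (Rx 2).
Z-54 and S-14 present → M-16 forms (Rx 5).

Yes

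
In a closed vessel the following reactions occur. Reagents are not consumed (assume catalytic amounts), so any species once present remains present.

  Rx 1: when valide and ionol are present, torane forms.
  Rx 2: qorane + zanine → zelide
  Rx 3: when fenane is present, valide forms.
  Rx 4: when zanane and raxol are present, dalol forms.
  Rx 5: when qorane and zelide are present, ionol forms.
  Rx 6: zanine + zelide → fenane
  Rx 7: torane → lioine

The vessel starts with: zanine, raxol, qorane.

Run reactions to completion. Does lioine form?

qorane and zanine present → zelide forms (Rx 2).
qorane and zelide present → ionol forms (Rx 5).
zanine and zelide present → fenane forms (Rx 6).
fenane present → valide forms (Rx 3).
valide and ionol present → torane forms (Rx 1).
torane present → lioine forms (Rx 7).

Yes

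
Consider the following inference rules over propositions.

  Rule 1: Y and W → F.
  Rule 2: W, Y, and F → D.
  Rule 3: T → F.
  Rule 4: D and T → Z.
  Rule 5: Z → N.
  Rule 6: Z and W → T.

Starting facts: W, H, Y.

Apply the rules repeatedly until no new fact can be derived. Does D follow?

Yes

From Y and W, Rule 1 gives F.
From W, Y, and F, Rule 2 gives D.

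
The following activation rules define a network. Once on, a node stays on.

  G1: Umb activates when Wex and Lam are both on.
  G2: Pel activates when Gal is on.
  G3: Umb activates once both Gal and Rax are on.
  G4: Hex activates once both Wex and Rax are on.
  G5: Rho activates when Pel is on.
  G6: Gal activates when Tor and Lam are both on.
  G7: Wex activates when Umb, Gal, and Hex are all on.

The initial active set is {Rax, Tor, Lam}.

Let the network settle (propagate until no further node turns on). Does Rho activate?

G6: Tor and Lam on → Gal on.
Gal is on, so Pel activates (G2).
G5: Pel on → Rho on.

Yes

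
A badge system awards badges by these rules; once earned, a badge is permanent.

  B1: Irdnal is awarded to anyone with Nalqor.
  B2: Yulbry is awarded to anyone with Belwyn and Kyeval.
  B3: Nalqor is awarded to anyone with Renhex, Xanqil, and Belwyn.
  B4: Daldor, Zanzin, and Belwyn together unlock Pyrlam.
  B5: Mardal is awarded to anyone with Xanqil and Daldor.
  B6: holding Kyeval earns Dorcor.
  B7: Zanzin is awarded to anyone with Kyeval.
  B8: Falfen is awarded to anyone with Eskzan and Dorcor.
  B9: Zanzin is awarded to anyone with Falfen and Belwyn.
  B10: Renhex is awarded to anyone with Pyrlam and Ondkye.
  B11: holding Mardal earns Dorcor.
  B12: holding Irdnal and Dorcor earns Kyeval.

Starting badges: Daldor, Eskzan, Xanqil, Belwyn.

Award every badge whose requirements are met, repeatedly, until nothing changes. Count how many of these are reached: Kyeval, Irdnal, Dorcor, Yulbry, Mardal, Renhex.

2

With Xanqil and Daldor, Mardal is earned (B5).
With Mardal, Dorcor is earned (B11).
Kyeval would need Irdnal and Dorcor (B12), but Irdnal is never earned.
Irdnal would need Nalqor (B1), but Nalqor is never earned.
Dorcor: reached.
Yulbry would need Belwyn and Kyeval (B2), but Kyeval is never earned.
Mardal: reached.
Renhex would need Pyrlam and Ondkye (B10), but Ondkye is never earned.
Reached: Dorcor and Mardal — 2 of the 6.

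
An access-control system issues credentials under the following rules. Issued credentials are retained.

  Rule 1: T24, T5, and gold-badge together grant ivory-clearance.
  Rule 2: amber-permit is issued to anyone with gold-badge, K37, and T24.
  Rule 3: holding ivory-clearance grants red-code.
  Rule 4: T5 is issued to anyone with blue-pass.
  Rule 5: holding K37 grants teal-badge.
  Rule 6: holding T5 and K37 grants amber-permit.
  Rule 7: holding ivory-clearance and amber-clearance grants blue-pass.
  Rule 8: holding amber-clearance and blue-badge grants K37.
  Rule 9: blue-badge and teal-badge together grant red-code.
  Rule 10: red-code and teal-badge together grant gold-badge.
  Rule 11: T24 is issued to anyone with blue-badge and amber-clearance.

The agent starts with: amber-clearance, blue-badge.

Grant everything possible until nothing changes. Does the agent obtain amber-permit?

Holding blue-badge and amber-clearance grants T24 (Rule 11).
Holding amber-clearance and blue-badge grants K37 (Rule 8).
Holding K37 grants teal-badge (Rule 5).
Holding blue-badge and teal-badge grants red-code (Rule 9).
Holding red-code and teal-badge grants gold-badge (Rule 10).
Holding gold-badge, K37, and T24 grants amber-permit (Rule 2).

Yes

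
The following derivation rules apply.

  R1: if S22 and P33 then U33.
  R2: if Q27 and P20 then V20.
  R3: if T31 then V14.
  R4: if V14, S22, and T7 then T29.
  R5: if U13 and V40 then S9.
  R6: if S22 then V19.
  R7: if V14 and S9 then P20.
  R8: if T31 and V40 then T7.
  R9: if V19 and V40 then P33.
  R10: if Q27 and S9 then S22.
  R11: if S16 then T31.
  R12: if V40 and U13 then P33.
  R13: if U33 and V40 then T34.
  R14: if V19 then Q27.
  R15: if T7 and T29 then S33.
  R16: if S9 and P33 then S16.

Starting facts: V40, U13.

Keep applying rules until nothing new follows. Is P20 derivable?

U13 and V40 hold, so S9 follows (R5).
From V40 and U13, R12 gives P33.
S9 and P33 hold, so S16 follows (R16).
S16 holds, so T31 follows (R11).
T31 holds, so V14 follows (R3).
From V14 and S9, R7 gives P20.

Yes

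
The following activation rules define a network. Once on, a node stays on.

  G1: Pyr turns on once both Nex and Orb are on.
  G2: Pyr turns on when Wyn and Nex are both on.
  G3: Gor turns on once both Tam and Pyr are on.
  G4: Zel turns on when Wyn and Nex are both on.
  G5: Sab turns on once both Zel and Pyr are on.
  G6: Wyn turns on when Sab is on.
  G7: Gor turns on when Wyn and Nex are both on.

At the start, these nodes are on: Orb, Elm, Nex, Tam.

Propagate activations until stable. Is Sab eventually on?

No

Sab would need Zel and Pyr (G5), but Zel never turns on.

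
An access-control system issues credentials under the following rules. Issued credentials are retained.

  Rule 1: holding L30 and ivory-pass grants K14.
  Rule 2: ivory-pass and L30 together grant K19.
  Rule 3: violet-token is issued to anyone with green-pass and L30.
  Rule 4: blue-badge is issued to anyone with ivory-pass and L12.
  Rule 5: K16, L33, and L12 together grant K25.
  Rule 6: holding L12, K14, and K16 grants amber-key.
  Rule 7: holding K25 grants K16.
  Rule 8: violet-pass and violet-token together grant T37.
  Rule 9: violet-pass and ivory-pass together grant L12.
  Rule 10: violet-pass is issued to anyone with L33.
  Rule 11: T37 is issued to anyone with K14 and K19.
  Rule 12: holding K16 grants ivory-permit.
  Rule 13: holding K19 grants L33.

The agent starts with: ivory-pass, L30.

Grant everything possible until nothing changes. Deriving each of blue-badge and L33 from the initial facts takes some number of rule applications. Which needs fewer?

L33: Holding ivory-pass and L30 grants K19 (Rule 2). Holding K19 grants L33 (Rule 13). [2 rule applications]
blue-badge: Holding ivory-pass and L30 grants K19 (Rule 2). Holding K19 grants L33 (Rule 13). Holding L33 grants violet-pass (Rule 10). Holding violet-pass and ivory-pass grants L12 (Rule 9). Holding ivory-pass and L12 grants blue-badge (Rule 4). [5 rule applications]
L33 needs fewer.

L33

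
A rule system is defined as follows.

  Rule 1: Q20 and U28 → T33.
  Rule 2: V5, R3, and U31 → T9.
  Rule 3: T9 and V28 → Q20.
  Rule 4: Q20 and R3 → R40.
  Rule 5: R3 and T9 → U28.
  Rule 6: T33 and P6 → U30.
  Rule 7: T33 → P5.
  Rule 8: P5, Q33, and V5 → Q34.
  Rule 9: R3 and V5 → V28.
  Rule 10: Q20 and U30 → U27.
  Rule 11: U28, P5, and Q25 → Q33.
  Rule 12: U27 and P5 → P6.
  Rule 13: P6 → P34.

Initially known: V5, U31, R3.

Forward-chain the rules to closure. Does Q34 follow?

No

Q34 would need P5, Q33, and V5 (Rule 8), but Q33 is never established.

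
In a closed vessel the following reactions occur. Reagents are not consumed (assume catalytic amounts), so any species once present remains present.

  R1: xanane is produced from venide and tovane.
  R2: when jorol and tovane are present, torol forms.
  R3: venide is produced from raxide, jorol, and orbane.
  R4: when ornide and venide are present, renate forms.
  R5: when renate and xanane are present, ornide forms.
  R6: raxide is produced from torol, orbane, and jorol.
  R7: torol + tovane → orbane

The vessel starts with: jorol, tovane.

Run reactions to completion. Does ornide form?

No

ornide would need renate and xanane (R5), but renate never forms.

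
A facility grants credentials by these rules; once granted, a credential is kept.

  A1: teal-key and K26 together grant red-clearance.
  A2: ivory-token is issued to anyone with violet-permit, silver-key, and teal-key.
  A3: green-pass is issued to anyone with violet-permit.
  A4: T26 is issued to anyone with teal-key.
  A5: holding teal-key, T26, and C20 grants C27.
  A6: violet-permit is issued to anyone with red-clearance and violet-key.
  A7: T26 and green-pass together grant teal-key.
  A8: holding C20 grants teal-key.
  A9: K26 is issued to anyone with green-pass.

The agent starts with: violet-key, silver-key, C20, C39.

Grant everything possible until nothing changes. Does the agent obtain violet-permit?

violet-permit would need red-clearance and violet-key (A6), but red-clearance is never granted.

No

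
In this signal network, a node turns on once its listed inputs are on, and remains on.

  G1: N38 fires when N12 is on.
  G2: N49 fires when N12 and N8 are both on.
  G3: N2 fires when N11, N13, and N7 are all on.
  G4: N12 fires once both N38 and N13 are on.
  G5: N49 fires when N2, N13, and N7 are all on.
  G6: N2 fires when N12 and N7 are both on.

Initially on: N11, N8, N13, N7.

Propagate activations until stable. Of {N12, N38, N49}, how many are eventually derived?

G3: N11, N13, and N7 on → N2 on.
N2, N13, and N7 are on, so N49 fires (G5).
N12 would need N38 and N13 (G4), but N38 never turns on.
N38 would need N12 (G1), but N12 never turns on.
N49: reached.
Reached: N49 — 1 of the 3.

1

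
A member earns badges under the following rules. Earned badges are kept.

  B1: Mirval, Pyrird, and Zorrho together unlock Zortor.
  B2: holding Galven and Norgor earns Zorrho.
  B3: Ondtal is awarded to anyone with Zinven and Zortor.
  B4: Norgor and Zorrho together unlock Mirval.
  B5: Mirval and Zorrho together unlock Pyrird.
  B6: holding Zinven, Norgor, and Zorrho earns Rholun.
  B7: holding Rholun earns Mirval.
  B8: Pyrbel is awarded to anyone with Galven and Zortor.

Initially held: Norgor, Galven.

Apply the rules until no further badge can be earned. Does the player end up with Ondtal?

No

Ondtal would need Zinven and Zortor (B3), but Zinven is never earned.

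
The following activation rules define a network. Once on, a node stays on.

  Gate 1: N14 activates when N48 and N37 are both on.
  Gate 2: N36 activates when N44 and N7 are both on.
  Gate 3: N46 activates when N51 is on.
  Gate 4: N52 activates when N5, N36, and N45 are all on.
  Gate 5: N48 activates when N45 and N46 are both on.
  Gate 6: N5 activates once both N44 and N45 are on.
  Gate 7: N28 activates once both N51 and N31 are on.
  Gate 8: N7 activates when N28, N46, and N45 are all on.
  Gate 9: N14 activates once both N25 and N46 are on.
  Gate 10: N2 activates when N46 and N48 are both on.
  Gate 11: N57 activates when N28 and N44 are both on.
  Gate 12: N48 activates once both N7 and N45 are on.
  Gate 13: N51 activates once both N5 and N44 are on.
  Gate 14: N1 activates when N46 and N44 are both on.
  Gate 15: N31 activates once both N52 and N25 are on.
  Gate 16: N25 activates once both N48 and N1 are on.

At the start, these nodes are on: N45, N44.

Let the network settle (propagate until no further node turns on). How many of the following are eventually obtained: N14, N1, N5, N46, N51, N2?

N44 and N45 are on, so N5 activates (Gate 6).
Gate 13: N5 and N44 on → N51 on.
Gate 3: N51 on → N46 on.
Gate 5: N45 and N46 on → N48 on.
N46 and N44 are on, so N1 activates (Gate 14).
N46 and N48 are on, so N2 activates (Gate 10).
Gate 16: N48 and N1 on → N25 on.
N25 and N46 are on, so N14 activates (Gate 9).
N14: reached.
N1: reached.
N5: reached.
N46: reached.
N51: reached.
N2: reached.
All 6 are reached.

6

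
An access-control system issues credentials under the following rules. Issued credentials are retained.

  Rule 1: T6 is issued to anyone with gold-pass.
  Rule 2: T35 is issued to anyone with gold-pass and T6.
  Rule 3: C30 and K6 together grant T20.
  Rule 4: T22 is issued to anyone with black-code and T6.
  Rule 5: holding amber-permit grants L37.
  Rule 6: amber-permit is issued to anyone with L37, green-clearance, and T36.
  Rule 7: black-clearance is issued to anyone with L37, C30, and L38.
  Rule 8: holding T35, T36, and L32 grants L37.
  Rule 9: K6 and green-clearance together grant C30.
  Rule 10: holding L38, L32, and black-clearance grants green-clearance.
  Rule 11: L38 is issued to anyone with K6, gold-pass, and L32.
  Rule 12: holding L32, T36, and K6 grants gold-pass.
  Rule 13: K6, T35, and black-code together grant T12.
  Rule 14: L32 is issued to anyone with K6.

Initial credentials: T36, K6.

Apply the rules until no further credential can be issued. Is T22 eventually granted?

T22 would need black-code and T6 (Rule 4), but black-code is never granted.

No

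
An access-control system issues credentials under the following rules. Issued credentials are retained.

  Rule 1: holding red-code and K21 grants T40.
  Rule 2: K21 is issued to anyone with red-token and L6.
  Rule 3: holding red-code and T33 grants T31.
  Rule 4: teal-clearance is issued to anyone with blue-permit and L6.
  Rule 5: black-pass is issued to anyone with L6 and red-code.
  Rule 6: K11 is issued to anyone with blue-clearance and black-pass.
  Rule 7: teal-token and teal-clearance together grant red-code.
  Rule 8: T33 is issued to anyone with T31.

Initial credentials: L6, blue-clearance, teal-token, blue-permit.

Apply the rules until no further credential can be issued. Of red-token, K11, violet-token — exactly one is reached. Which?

K11

Holding blue-permit and L6 grants teal-clearance (Rule 4).
Holding teal-token and teal-clearance grants red-code (Rule 7).
Holding L6 and red-code grants black-pass (Rule 5).
Holding blue-clearance and black-pass grants K11 (Rule 6).
No rule produces red-token, and it is not given. No rule produces violet-token, and it is not given.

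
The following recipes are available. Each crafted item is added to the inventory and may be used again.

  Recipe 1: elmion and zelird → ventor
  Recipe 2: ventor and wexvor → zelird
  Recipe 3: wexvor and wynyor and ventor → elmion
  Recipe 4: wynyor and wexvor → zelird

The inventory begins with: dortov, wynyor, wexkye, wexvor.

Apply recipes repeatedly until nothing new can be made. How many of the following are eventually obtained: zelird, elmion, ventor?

wynyor and wexvor → zelird (Recipe 4).
zelird: reached.
elmion would need wexvor, wynyor, and ventor (Recipe 3), but ventor is never obtained.
ventor would need elmion and zelird (Recipe 1), but elmion is never obtained.
Reached: zelird — 1 of the 3.

1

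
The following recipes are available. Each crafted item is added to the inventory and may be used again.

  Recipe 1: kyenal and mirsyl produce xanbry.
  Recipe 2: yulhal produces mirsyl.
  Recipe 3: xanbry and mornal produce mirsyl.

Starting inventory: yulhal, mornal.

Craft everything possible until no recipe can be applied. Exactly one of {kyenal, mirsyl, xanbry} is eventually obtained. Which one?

Using Recipe 2, yulhal makes mirsyl.
xanbry would need kyenal and mirsyl (Recipe 1), but kyenal is never obtained. No rule produces kyenal, and it is not given.

mirsyl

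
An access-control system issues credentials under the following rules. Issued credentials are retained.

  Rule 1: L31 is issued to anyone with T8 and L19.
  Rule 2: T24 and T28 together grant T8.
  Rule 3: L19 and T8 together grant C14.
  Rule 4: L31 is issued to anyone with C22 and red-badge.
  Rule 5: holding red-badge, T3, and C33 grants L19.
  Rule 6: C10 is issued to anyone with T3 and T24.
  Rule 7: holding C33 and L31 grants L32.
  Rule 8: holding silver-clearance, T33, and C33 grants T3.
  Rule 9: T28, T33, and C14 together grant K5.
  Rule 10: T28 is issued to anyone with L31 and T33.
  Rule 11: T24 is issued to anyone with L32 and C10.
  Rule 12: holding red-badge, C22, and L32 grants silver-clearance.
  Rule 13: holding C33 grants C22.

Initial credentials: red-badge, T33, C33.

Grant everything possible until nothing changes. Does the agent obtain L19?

Holding C33 grants C22 (Rule 13).
Holding C22 and red-badge grants L31 (Rule 4).
Holding C33 and L31 grants L32 (Rule 7).
Holding red-badge, C22, and L32 grants silver-clearance (Rule 12).
Holding silver-clearance, T33, and C33 grants T3 (Rule 8).
Holding red-badge, T3, and C33 grants L19 (Rule 5).

Yes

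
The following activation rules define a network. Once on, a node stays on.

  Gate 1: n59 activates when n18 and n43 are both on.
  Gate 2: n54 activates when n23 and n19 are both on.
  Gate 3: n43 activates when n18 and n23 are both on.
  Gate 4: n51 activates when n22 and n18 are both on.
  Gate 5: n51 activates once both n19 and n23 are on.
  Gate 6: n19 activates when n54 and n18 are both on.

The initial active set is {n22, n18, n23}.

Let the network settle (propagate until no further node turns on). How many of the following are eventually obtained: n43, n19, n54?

n18 and n23 are on, so n43 activates (Gate 3).
n43: reached.
n19 would need n54 and n18 (Gate 6), but n54 never turns on.
n54 would need n23 and n19 (Gate 2), but n19 never turns on.
Reached: n43 — 1 of the 3.

1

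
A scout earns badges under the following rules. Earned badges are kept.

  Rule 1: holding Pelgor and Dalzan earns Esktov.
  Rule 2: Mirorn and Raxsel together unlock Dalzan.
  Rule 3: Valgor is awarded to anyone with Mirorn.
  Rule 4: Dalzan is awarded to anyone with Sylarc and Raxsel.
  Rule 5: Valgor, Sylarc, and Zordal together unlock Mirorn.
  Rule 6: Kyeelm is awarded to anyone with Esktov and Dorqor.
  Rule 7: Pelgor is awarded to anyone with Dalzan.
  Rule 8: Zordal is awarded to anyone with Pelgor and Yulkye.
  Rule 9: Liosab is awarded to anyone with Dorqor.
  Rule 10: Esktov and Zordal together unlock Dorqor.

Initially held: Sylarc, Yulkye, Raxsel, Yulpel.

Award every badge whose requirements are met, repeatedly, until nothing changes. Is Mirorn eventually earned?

Mirorn would need Valgor, Sylarc, and Zordal (Rule 5), but Valgor is never earned.

No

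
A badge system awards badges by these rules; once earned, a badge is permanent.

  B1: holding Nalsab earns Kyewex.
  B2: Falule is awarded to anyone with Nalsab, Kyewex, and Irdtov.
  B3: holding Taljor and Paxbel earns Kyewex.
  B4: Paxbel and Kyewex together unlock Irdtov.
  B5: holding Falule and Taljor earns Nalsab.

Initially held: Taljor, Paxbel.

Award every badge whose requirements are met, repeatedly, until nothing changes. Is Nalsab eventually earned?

Nalsab would need Falule and Taljor (B5), but Falule is never earned.

No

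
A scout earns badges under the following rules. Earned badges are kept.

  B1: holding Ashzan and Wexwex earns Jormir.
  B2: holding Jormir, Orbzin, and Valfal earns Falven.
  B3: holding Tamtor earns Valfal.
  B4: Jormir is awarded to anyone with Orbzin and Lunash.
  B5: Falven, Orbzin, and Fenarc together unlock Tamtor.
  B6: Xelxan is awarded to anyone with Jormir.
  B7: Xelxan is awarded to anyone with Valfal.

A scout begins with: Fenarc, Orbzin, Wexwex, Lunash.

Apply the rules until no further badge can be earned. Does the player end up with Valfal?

No

Valfal would need Tamtor (B3), but Tamtor is never earned.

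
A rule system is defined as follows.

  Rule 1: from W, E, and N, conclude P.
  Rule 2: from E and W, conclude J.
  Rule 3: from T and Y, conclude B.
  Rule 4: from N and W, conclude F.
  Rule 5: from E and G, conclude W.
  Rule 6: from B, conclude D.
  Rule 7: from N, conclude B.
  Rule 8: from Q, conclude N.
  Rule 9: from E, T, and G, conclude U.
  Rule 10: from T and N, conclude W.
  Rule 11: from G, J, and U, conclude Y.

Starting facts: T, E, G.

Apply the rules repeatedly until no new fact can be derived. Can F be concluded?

F would need N and W (Rule 4), but N is never established.

No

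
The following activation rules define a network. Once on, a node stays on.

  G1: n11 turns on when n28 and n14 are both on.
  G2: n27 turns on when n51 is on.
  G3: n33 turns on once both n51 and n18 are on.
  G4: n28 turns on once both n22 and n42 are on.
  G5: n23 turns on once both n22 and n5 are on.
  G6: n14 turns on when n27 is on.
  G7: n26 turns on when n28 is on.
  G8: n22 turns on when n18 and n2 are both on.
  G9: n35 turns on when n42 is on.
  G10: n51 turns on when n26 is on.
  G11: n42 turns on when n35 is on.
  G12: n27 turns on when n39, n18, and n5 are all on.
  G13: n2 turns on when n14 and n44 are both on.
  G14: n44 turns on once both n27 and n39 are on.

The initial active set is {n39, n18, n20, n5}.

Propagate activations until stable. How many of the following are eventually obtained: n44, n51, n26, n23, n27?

n39, n18, and n5 are on, so n27 turns on (G12).
G14: n27 and n39 on → n44 on.
G6: n27 on → n14 on.
G13: n14 and n44 on → n2 on.
n18 and n2 are on, so n22 turns on (G8).
n22 and n5 are on, so n23 turns on (G5).
n44: reached.
n51 would need n26 (G10), but n26 never turns on.
n26 would need n28 (G7), but n28 never turns on.
n23: reached.
n27: reached.
Reached: n44, n23, and n27 — 3 of the 5.

3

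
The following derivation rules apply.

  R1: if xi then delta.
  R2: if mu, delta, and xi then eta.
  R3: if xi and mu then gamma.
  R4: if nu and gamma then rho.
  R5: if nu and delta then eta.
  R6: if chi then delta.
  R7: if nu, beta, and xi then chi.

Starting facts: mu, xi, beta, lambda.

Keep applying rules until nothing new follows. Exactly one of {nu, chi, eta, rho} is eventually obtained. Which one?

From xi, R1 gives delta.
mu, delta, and xi hold, so eta follows (R2).
chi would need nu, beta, and xi (R7), but nu is never established. No rule produces nu, and it is not given. rho would need nu and gamma (R4), but nu is never established.

eta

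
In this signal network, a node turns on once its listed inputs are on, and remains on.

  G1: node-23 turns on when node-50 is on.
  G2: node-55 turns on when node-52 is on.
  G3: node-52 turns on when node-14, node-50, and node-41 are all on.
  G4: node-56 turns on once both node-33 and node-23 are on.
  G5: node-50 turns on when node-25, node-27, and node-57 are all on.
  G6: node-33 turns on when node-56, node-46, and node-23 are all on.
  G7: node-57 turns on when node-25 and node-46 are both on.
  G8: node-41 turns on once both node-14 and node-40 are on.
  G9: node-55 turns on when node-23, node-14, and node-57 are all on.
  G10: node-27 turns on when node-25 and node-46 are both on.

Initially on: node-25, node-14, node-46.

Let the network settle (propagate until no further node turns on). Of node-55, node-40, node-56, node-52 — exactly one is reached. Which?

node-55

G10: node-25 and node-46 on → node-27 on.
G7: node-25 and node-46 on → node-57 on.
G5: node-25, node-27, and node-57 on → node-50 on.
node-50 is on, so node-23 turns on (G1).
G9: node-23, node-14, and node-57 on → node-55 on.
No rule produces node-40, and it is not given. node-56 would need node-33 and node-23 (G4), but node-33 never turns on. node-52 would need node-14, node-50, and node-41 (G3), but node-41 never turns on.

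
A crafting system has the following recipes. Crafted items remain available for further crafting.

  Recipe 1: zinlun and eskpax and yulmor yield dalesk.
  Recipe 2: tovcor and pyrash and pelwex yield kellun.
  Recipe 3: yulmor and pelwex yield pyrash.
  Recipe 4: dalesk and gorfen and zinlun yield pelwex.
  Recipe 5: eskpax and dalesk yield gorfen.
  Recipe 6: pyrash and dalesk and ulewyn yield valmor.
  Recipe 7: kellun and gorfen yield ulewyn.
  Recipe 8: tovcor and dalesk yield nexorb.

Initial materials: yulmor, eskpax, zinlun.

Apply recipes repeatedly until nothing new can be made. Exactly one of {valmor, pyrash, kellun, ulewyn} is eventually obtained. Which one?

pyrash

Using Recipe 1, zinlun, eskpax, and yulmor make dalesk.
eskpax and dalesk → gorfen (Recipe 5).
dalesk and gorfen and zinlun → pelwex (Recipe 4).
yulmor and pelwex → pyrash (Recipe 3).
kellun would need tovcor, pyrash, and pelwex (Recipe 2), but tovcor is never obtained. ulewyn would need kellun and gorfen (Recipe 7), but kellun is never obtained. valmor would need pyrash, dalesk, and ulewyn (Recipe 6), but ulewyn is never obtained.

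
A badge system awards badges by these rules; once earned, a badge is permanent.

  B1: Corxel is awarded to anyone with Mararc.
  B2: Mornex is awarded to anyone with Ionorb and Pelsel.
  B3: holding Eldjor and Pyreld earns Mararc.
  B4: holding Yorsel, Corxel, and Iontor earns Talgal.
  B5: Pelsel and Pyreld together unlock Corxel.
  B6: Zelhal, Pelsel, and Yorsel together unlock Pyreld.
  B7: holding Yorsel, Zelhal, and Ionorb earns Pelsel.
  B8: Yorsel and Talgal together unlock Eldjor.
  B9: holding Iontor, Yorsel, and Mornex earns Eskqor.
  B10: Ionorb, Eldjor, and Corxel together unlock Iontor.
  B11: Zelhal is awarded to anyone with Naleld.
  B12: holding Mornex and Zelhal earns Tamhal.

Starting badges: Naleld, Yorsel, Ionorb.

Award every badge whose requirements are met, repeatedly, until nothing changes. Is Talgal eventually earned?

No

Talgal would need Yorsel, Corxel, and Iontor (B4), but Iontor is never earned.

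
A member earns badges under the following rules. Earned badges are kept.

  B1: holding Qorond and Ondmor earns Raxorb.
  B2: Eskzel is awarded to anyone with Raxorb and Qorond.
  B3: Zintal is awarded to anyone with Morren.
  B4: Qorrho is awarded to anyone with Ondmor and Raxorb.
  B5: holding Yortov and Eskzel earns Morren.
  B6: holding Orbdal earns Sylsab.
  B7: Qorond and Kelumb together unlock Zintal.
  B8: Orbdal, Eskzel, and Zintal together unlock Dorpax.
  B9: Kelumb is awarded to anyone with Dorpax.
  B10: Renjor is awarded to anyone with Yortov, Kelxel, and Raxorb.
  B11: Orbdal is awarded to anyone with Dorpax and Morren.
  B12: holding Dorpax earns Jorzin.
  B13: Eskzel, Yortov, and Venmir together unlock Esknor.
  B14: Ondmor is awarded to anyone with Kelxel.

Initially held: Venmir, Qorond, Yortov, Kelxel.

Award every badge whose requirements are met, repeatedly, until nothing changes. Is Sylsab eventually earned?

No

Sylsab would need Orbdal (B6), but Orbdal is never earned.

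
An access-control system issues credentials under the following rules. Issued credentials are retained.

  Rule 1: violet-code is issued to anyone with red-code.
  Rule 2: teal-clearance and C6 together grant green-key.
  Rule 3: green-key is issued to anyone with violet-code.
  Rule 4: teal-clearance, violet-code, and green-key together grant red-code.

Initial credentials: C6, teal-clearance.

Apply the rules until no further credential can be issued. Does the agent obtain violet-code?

violet-code would need red-code (Rule 1), but red-code is never granted.

No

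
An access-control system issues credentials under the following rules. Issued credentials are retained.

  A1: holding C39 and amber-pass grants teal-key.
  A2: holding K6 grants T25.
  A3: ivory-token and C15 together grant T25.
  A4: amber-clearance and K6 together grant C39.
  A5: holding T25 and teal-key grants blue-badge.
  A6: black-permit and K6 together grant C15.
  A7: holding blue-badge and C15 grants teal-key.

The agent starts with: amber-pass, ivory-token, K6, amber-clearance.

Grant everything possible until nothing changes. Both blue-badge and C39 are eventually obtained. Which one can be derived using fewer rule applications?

C39

C39: Holding amber-clearance and K6 grants C39 (A4). [1 rule application]
blue-badge: Holding K6 grants T25 (A2). Holding amber-clearance and K6 grants C39 (A4). Holding C39 and amber-pass grants teal-key (A1). Holding T25 and teal-key grants blue-badge (A5). [4 rule applications]
C39 needs fewer.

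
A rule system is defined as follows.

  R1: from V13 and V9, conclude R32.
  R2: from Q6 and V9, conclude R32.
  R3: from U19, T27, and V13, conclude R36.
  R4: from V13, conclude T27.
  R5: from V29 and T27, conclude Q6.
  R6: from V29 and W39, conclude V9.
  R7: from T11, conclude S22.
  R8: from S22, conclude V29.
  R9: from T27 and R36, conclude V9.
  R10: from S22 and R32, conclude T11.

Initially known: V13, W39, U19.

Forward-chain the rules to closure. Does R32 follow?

From V13, R4 gives T27.
From U19, T27, and V13, R3 gives R36.
T27 and R36 hold, so V9 follows (R9).
From V13 and V9, R1 gives R32.

Yes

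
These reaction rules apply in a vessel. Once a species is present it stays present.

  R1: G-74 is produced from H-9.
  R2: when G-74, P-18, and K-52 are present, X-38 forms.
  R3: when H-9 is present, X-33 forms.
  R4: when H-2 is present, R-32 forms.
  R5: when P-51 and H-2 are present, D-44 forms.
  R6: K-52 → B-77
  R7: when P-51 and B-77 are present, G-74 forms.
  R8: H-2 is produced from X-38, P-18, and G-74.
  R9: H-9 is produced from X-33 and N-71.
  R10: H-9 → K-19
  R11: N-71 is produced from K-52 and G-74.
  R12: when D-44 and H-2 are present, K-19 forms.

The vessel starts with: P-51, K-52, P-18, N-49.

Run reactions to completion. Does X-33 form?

No

X-33 would need H-9 (R3), but H-9 never forms.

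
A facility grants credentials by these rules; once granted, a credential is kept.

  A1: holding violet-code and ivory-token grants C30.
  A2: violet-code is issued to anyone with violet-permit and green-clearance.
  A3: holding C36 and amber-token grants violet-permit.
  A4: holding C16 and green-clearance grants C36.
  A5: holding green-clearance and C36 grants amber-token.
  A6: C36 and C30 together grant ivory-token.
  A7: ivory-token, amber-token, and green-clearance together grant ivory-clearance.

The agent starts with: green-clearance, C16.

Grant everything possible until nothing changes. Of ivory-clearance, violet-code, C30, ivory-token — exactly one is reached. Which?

violet-code

Holding C16 and green-clearance grants C36 (A4).
Holding green-clearance and C36 grants amber-token (A5).
Holding C36 and amber-token grants violet-permit (A3).
Holding violet-permit and green-clearance grants violet-code (A2).
ivory-token would need C36 and C30 (A6), but C30 is never granted. C30 would need violet-code and ivory-token (A1), but ivory-token is never granted. ivory-clearance would need ivory-token, amber-token, and green-clearance (A7), but ivory-token is never granted.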